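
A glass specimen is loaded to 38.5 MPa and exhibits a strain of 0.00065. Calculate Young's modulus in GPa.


Young's modulus: E = stress / strain
  E = 38.5 MPa / 0.00065 = 59230.77 MPa
Convert to GPa: 59230.77 / 1000 = 59.23 GPa

59.23 GPa


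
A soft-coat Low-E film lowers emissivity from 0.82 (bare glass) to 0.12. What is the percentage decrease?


Percentage reduction = (1 - coated/uncoated) * 100
  Ratio = 0.12 / 0.82 = 0.1463
  Reduction = (1 - 0.1463) * 100 = 85.4%

85.4%


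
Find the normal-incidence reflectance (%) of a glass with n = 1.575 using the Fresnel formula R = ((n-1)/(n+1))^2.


Fresnel reflectance at normal incidence:
  R = ((n - 1)/(n + 1))^2
  (n - 1)/(n + 1) = (1.575 - 1)/(1.575 + 1) = 0.223301
  R = 0.223301^2 = 0.0498633
  R(%) = 0.0498633 * 100 = 4.986%

4.986%


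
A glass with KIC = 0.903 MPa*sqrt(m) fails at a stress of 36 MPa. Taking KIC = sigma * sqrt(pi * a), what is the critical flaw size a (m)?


Rearrange KIC = sigma * sqrt(pi * a):
  sqrt(pi * a) = KIC / sigma
  sqrt(pi * a) = 0.903 / 36 = 0.025083
  a = (KIC / sigma)^2 / pi
  a = 0.025083^2 / pi = 0.0002003 m

0.0002003 m


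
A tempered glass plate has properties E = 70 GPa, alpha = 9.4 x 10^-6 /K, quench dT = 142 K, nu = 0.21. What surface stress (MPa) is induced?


Tempering stress: sigma = E * alpha * dT / (1 - nu)
  E (MPa) = 70 * 1000 = 70000
  Numerator = 70000 * (9.4 x 10^-6) * 142 = 93.436
  Denominator = 1 - 0.21 = 0.79
  sigma = 93.436 / 0.79 = 118.3 MPa

118.3 MPa


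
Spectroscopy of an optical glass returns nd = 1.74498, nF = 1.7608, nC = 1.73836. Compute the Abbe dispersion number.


Abbe number formula: Vd = (nd - 1) / (nF - nC)
  nd - 1 = 1.74498 - 1 = 0.74498
  nF - nC = 1.7608 - 1.73836 = 0.02244
  Vd = 0.74498 / 0.02244 = 33.2

33.2


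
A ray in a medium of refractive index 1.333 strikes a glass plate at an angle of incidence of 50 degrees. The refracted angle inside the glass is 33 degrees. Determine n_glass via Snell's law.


Apply Snell's law: n1 * sin(theta1) = n2 * sin(theta2)
  n2 = n1 * sin(theta1) / sin(theta2)
  sin(50) = 0.766044
  sin(33) = 0.544639
  n2 = 1.333 * 0.766044 / 0.544639 = 1.8749

1.8749


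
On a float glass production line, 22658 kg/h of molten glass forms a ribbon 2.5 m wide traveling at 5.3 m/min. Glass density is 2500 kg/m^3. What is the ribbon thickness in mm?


Ribbon cross-section from mass balance:
  Volume rate = throughput / density = 22658 / 2500 = 9.0632 m^3/h
  thickness = volume rate / (speed * 60 * width), i.e.
  thickness = throughput / (60 * speed * width * density) * 1000
  thickness = 22658 / (60 * 5.3 * 2.5 * 2500) * 1000 = 11.4 mm

11.4 mm


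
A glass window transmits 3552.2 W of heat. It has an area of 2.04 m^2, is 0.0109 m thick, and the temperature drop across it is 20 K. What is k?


Fourier's law rearranged: k = Q * t / (A * dT)
  Numerator = 3552.2 * 0.0109 = 38.71898
  Denominator = 2.04 * 20 = 40.8
  k = 38.71898 / 40.8 = 0.949 W/mK

0.949 W/mK


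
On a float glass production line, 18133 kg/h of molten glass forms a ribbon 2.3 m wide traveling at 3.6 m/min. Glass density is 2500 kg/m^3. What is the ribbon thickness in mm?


Ribbon cross-section from mass balance:
  Volume rate = throughput / density = 18133 / 2500 = 7.2532 m^3/h
  thickness = volume rate / (speed * 60 * width), i.e.
  thickness = throughput / (60 * speed * width * density) * 1000
  thickness = 18133 / (60 * 3.6 * 2.3 * 2500) * 1000 = 14.6 mm

14.6 mm


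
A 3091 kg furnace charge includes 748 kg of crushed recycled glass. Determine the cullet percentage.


Cullet ratio = (cullet mass / total batch mass) * 100
  Ratio = 748 / 3091 * 100 = 24.2%

24.2%


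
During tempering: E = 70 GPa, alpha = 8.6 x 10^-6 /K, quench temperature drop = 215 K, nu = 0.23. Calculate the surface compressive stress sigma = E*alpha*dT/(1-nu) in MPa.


Tempering stress: sigma = E * alpha * dT / (1 - nu)
  E (MPa) = 70 * 1000 = 70000
  Numerator = 70000 * (8.6 x 10^-6) * 215 = 129.43
  Denominator = 1 - 0.23 = 0.77
  sigma = 129.43 / 0.77 = 168.1 MPa

168.1 MPa


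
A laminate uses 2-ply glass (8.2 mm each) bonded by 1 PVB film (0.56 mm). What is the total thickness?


Total thickness = glass contribution + PVB contribution
  Glass: 2 * 8.2 = 16.4 mm
  PVB: 1 * 0.56 = 0.56 mm
  Total = 16.4 + 0.56 = 16.96 mm

16.96 mm


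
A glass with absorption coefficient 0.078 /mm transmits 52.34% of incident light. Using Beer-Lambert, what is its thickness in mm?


Rearrange T = exp(-alpha * thickness):
  thickness = -ln(T) / alpha
  T = 52.34/100 = 0.5234
  ln(T) = -0.64741
  -ln(T) = 0.64741
  thickness = 0.64741 / 0.078 = 8.3 mm

8.3 mm


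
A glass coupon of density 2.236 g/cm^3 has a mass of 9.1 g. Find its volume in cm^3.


Rearrange rho = m / V:
  V = m / rho
  V = 9.1 / 2.236 = 4.07 cm^3

4.07 cm^3


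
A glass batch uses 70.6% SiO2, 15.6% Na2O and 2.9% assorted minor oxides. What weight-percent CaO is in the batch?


Pieces sum to 100%:
  CaO = 100 - (SiO2 + Na2O + others)
  CaO = 100 - (70.6 + 15.6 + 2.9) = 10.9%

10.9%


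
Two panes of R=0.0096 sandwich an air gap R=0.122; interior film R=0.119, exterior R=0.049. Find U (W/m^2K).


Total thermal resistance (series):
  R_total = R_in + R_glass + R_air + R_glass + R_out
  R_total = 0.119 + 0.0096 + 0.122 + 0.0096 + 0.049 = 0.3092 m^2K/W
U-value = 1 / R_total = 1 / 0.3092 = 3.234 W/m^2K

3.234 W/m^2K


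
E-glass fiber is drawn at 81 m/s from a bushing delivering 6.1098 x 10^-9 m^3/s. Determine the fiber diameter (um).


Cross-sectional area from continuity:
  A = Q / v = 6.1098 x 10^-9 / 81 = 7.542963 x 10^-11 m^2
Diameter from circular cross-section:
  d = sqrt(4A / pi) * 10^6 (m -> um)
  d = sqrt(4 * 7.542963 x 10^-11 / pi) * 10^6 = 9.8 um

9.8 um


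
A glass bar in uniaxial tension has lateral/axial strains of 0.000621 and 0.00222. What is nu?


Poisson's ratio: nu = lateral strain / axial strain
  nu = 0.000621 / 0.00222 = 0.2797

0.2797


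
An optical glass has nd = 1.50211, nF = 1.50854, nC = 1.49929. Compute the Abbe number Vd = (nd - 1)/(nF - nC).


Abbe number formula: Vd = (nd - 1) / (nF - nC)
  nd - 1 = 1.50211 - 1 = 0.50211
  nF - nC = 1.50854 - 1.49929 = 0.00925
  Vd = 0.50211 / 0.00925 = 54.28

54.28


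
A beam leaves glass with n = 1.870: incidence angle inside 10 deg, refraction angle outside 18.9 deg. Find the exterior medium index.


Apply Snell's law: n1 * sin(theta1) = n2 * sin(theta2)
  n2 = n1 * sin(theta1) / sin(theta2)
  sin(10) = 0.173648
  sin(18.9) = 0.323917
  n2 = 1.870 * 0.173648 / 0.323917 = 1.0025

1.0025


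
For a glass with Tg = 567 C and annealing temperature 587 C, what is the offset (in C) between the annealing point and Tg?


Offset = T_anneal - Tg:
  offset = 587 - 567 = 20 C

20 C


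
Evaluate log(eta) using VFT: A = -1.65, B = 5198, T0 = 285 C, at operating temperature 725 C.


VFT equation: log(eta) = A + B / (T - T0)
  T - T0 = 725 - 285 = 440
  B / (T - T0) = 5198 / 440 = 11.814
  log(eta) = -1.65 + 11.814 = 10.164

10.164


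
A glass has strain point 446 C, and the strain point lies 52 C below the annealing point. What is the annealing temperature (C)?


T_anneal = T_strain + gap:
  T_anneal = 446 + 52 = 498 C

498 C


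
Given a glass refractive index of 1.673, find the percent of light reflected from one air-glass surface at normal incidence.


Fresnel reflectance at normal incidence:
  R = ((n - 1)/(n + 1))^2
  (n - 1)/(n + 1) = (1.673 - 1)/(1.673 + 1) = 0.251777
  R = 0.251777^2 = 0.0633917
  R(%) = 0.0633917 * 100 = 6.339%

6.339%


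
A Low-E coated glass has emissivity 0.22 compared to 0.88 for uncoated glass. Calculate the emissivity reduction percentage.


Percentage reduction = (1 - coated/uncoated) * 100
  Ratio = 0.22 / 0.88 = 0.25
  Reduction = (1 - 0.25) * 100 = 75.0%

75.0%


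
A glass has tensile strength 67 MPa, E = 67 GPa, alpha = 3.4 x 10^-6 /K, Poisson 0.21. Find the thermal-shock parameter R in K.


Thermal shock resistance: R = sigma * (1 - nu) / (E * alpha)
  Numerator = 67 * (1 - 0.21) = 52.93
  Denominator = 67 * 1000 * (3.4 x 10^-6) = 0.2278
  R = 52.93 / 0.2278 = 232.4 K

232.4 K


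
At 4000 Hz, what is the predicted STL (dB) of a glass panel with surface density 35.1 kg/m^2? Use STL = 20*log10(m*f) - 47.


Mass law: STL = 20 * log10(m * f) - 47
  m * f = 35.1 * 4000 = 140400
  log10(140400) = 5.14737
  STL = 20 * 5.14737 - 47 = 102.9474 - 47 = 55.9 dB

55.9 dB


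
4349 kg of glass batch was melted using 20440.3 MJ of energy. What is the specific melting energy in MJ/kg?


Rearrange E = m * s for s:
  s = E / m
  s = 20440.3 / 4349 = 4.7 MJ/kg

4.7 MJ/kg


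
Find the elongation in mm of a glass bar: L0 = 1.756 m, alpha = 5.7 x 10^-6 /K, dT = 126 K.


Thermal expansion formula: dL = alpha * L0 * dT
  dL = (5.7 x 10^-6) * 1.756 * 126 = 0.00126116 m
Convert to mm: 0.00126116 * 1000 = 1.2612 mm

1.2612 mm


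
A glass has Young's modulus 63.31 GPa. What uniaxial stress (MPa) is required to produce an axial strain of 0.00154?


Rearrange E = sigma / epsilon:
  sigma = E * epsilon
  E (MPa) = 63.31 * 1000 = 63310
  sigma = 63310 * 0.00154 = 97.5 MPa

97.5 MPa


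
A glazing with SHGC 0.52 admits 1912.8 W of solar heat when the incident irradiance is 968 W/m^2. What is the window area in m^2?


Rearrange Q = Area * SHGC * Irradiance:
  Area = Q / (SHGC * Irradiance)
  Area = 1912.8 / (0.52 * 968) = 3.8 m^2

3.8 m^2


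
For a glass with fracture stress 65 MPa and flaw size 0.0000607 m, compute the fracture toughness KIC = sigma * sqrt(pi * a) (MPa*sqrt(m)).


Fracture toughness: KIC = sigma * sqrt(pi * a)
  pi * a = pi * 0.0000607 = 0.000190695
  sqrt(pi * a) = 0.013809
  KIC = 65 * 0.013809 = 0.898 MPa*sqrt(m)

0.898 MPa*sqrt(m)


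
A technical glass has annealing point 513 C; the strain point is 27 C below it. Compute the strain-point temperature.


Strain point = annealing point - difference:
  T_strain = 513 - 27 = 486 C

486 C


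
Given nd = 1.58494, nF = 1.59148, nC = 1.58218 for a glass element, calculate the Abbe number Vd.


Abbe number formula: Vd = (nd - 1) / (nF - nC)
  nd - 1 = 1.58494 - 1 = 0.58494
  nF - nC = 1.59148 - 1.58218 = 0.0093
  Vd = 0.58494 / 0.0093 = 62.9

62.9


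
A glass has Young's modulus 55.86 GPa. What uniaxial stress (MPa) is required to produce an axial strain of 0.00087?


Rearrange E = sigma / epsilon:
  sigma = E * epsilon
  E (MPa) = 55.86 * 1000 = 55860
  sigma = 55860 * 0.00087 = 48.6 MPa

48.6 MPa


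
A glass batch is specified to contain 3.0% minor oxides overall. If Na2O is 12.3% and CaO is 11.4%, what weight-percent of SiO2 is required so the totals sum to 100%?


Known pieces sum to 100%:
  SiO2 = 100 - (others + Na2O + CaO)
  SiO2 = 100 - (3.0 + 12.3 + 11.4) = 73.3%

73.3%


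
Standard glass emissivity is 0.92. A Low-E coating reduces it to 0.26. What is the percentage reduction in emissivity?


Percentage reduction = (1 - coated/uncoated) * 100
  Ratio = 0.26 / 0.92 = 0.2826
  Reduction = (1 - 0.2826) * 100 = 71.7%

71.7%


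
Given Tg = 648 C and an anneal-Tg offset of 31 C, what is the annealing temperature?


The annealing temperature is Tg plus the offset:
  T_anneal = 648 + 31 = 679 C

679 C


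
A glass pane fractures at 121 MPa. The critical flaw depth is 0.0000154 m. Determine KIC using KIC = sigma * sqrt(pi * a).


Fracture toughness: KIC = sigma * sqrt(pi * a)
  pi * a = pi * 0.0000154 = 0.000048381
  sqrt(pi * a) = 0.006956
  KIC = 121 * 0.006956 = 0.842 MPa*sqrt(m)

0.842 MPa*sqrt(m)


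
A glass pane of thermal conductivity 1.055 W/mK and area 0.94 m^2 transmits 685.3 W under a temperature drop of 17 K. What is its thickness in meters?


Fourier's law: t = k * A * dT / Q
  t = 1.055 * 0.94 * 17 / 685.3
  t = 16.8589 / 685.3 = 0.0246 m

0.0246 m


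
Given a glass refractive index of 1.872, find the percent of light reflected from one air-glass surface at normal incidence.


Fresnel reflectance at normal incidence:
  R = ((n - 1)/(n + 1))^2
  (n - 1)/(n + 1) = (1.872 - 1)/(1.872 + 1) = 0.303621
  R = 0.303621^2 = 0.0921857
  R(%) = 0.0921857 * 100 = 9.219%

9.219%


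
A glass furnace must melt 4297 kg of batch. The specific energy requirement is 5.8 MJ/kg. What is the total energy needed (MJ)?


Total energy = mass * specific energy
  E = 4297 * 5.8 = 24922.6 MJ

24922.6 MJ


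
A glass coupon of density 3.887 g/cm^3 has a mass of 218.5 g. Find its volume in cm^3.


Rearrange rho = m / V:
  V = m / rho
  V = 218.5 / 3.887 = 56.213 cm^3

56.213 cm^3


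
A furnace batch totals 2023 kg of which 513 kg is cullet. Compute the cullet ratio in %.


Cullet ratio = (cullet mass / total batch mass) * 100
  Ratio = 513 / 2023 * 100 = 25.36%

25.36%


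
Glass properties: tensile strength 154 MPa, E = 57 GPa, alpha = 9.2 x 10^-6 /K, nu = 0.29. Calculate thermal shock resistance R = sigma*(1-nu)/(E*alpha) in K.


Thermal shock resistance: R = sigma * (1 - nu) / (E * alpha)
  Numerator = 154 * (1 - 0.29) = 109.34
  Denominator = 57 * 1000 * (9.2 x 10^-6) = 0.5244
  R = 109.34 / 0.5244 = 208.5 K

208.5 K


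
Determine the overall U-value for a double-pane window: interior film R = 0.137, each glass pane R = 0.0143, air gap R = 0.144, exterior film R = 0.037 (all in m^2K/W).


Total thermal resistance (series):
  R_total = R_in + R_glass + R_air + R_glass + R_out
  R_total = 0.137 + 0.0143 + 0.144 + 0.0143 + 0.037 = 0.3466 m^2K/W
U-value = 1 / R_total = 1 / 0.3466 = 2.885 W/m^2K

2.885 W/m^2K


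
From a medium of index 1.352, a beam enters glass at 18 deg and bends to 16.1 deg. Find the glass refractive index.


Apply Snell's law: n1 * sin(theta1) = n2 * sin(theta2)
  n2 = n1 * sin(theta1) / sin(theta2)
  sin(18) = 0.309017
  sin(16.1) = 0.277315
  n2 = 1.352 * 0.309017 / 0.277315 = 1.5066

1.5066


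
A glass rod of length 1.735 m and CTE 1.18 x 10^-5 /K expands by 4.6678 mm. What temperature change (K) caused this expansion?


Rearrange dL = alpha * L0 * dT for dT:
  dT = dL / (alpha * L0)
  dL (m) = 4.6678 / 1000 = 0.0046678
  dT = 0.0046678 / ((1.18 x 10^-5) * 1.735) = 228.0 K

228.0 K


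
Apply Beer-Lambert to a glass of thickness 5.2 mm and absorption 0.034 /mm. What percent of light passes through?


Beer-Lambert law: T = exp(-alpha * thickness)
  exponent = -0.034 * 5.2 = -0.1768
  T = exp(-0.1768) = 0.8379
  Percentage = 0.8379 * 100 = 83.79%

83.79%


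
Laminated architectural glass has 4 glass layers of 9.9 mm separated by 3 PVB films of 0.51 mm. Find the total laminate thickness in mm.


Total thickness = glass contribution + PVB contribution
  Glass: 4 * 9.9 = 39.6 mm
  PVB: 3 * 0.51 = 1.53 mm
  Total = 39.6 + 1.53 = 41.13 mm

41.13 mm


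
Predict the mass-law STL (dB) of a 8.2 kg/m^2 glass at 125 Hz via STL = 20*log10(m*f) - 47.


Mass law: STL = 20 * log10(m * f) - 47
  m * f = 8.2 * 125 = 1025
  log10(1025) = 3.01072
  STL = 20 * 3.01072 - 47 = 60.2144 - 47 = 13.2 dB

13.2 dB


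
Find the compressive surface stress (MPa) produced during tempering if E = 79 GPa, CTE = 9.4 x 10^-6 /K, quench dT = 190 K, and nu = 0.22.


Tempering stress: sigma = E * alpha * dT / (1 - nu)
  E (MPa) = 79 * 1000 = 79000
  Numerator = 79000 * (9.4 x 10^-6) * 190 = 141.094
  Denominator = 1 - 0.22 = 0.78
  sigma = 141.094 / 0.78 = 180.9 MPa

180.9 MPa


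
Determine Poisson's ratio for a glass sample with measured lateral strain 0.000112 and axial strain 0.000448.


Poisson's ratio: nu = lateral strain / axial strain
  nu = 0.000112 / 0.000448 = 0.25

0.25


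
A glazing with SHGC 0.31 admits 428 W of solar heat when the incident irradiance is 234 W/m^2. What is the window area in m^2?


Rearrange Q = Area * SHGC * Irradiance:
  Area = Q / (SHGC * Irradiance)
  Area = 428 / (0.31 * 234) = 5.9 m^2

5.9 m^2


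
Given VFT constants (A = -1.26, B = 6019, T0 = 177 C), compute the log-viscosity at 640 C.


VFT equation: log(eta) = A + B / (T - T0)
  T - T0 = 640 - 177 = 463
  B / (T - T0) = 6019 / 463 = 13.0
  log(eta) = -1.26 + 13.0 = 11.74

11.74


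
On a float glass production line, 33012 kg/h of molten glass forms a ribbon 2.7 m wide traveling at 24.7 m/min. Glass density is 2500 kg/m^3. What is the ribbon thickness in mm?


Ribbon cross-section from mass balance:
  Volume rate = throughput / density = 33012 / 2500 = 13.2048 m^3/h
  thickness = volume rate / (speed * 60 * width), i.e.
  thickness = throughput / (60 * speed * width * density) * 1000
  thickness = 33012 / (60 * 24.7 * 2.7 * 2500) * 1000 = 3.3 mm

3.3 mm


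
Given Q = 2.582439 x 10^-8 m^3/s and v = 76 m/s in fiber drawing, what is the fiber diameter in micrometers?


Cross-sectional area from continuity:
  A = Q / v = 2.582439 x 10^-8 / 76 = 3.397946 x 10^-10 m^2
Diameter from circular cross-section:
  d = sqrt(4A / pi) * 10^6 (m -> um)
  d = sqrt(4 * 3.397946 x 10^-10 / pi) * 10^6 = 20.8 um

20.8 um


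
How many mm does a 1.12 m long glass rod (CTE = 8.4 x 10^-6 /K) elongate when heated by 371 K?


Thermal expansion formula: dL = alpha * L0 * dT
  dL = (8.4 x 10^-6) * 1.12 * 371 = 0.00349037 m
Convert to mm: 0.00349037 * 1000 = 3.4904 mm

3.4904 mm


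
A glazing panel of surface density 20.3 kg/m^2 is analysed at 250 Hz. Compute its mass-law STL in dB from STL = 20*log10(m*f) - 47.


Mass law: STL = 20 * log10(m * f) - 47
  m * f = 20.3 * 250 = 5075
  log10(5075) = 3.70544
  STL = 20 * 3.70544 - 47 = 74.1088 - 47 = 27.1 dB

27.1 dB


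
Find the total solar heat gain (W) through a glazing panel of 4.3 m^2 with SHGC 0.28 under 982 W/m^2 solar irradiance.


Solar heat gain: Q = Area * SHGC * Irradiance
  Q = 4.3 * 0.28 * 982 = 1182.3 W

1182.3 W


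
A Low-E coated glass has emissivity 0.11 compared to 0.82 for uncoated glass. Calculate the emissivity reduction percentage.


Percentage reduction = (1 - coated/uncoated) * 100
  Ratio = 0.11 / 0.82 = 0.1341
  Reduction = (1 - 0.1341) * 100 = 86.6%

86.6%


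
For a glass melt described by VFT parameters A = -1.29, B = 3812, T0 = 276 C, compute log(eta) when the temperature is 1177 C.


VFT equation: log(eta) = A + B / (T - T0)
  T - T0 = 1177 - 276 = 901
  B / (T - T0) = 3812 / 901 = 4.231
  log(eta) = -1.29 + 4.231 = 2.941

2.941


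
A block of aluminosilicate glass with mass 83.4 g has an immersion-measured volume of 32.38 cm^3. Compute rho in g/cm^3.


Use the definition of density:
  rho = mass / volume
  rho = 83.4 / 32.38 = 2.576 g/cm^3

2.576 g/cm^3


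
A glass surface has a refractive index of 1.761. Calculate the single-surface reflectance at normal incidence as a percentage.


Fresnel reflectance at normal incidence:
  R = ((n - 1)/(n + 1))^2
  (n - 1)/(n + 1) = (1.761 - 1)/(1.761 + 1) = 0.275625
  R = 0.275625^2 = 0.0759691
  R(%) = 0.0759691 * 100 = 7.597%

7.597%


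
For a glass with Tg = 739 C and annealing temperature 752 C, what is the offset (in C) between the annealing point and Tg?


Offset = T_anneal - Tg:
  offset = 752 - 739 = 13 C

13 C


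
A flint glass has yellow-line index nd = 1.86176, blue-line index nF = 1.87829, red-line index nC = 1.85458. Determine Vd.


Abbe number formula: Vd = (nd - 1) / (nF - nC)
  nd - 1 = 1.86176 - 1 = 0.86176
  nF - nC = 1.87829 - 1.85458 = 0.02371
  Vd = 0.86176 / 0.02371 = 36.35

36.35


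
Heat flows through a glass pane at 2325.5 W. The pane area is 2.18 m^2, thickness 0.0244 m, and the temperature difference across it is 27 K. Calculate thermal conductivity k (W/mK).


Fourier's law rearranged: k = Q * t / (A * dT)
  Numerator = 2325.5 * 0.0244 = 56.7422
  Denominator = 2.18 * 27 = 58.86
  k = 56.7422 / 58.86 = 0.964 W/mK

0.964 W/mK


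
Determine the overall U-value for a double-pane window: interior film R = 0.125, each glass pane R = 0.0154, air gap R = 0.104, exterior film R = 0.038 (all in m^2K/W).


Total thermal resistance (series):
  R_total = R_in + R_glass + R_air + R_glass + R_out
  R_total = 0.125 + 0.0154 + 0.104 + 0.0154 + 0.038 = 0.2978 m^2K/W
U-value = 1 / R_total = 1 / 0.2978 = 3.358 W/m^2K

3.358 W/m^2K


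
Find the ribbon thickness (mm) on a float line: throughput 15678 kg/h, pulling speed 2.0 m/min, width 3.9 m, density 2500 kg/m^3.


Ribbon cross-section from mass balance:
  Volume rate = throughput / density = 15678 / 2500 = 6.2712 m^3/h
  thickness = volume rate / (speed * 60 * width), i.e.
  thickness = throughput / (60 * speed * width * density) * 1000
  thickness = 15678 / (60 * 2.0 * 3.9 * 2500) * 1000 = 13.4 mm

13.4 mm


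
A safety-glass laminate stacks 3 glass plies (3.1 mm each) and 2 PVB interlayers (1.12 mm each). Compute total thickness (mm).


Total thickness = glass contribution + PVB contribution
  Glass: 3 * 3.1 = 9.3 mm
  PVB: 2 * 1.12 = 2.24 mm
  Total = 9.3 + 2.24 = 11.54 mm

11.54 mm


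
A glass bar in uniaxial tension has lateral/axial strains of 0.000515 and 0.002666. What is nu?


Poisson's ratio: nu = lateral strain / axial strain
  nu = 0.000515 / 0.002666 = 0.1932

0.1932


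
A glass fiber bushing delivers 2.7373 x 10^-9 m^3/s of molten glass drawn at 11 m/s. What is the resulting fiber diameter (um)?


Cross-sectional area from continuity:
  A = Q / v = 2.7373 x 10^-9 / 11 = 2.488455 x 10^-10 m^2
Diameter from circular cross-section:
  d = sqrt(4A / pi) * 10^6 (m -> um)
  d = sqrt(4 * 2.488455 x 10^-10 / pi) * 10^6 = 17.8 um

17.8 um


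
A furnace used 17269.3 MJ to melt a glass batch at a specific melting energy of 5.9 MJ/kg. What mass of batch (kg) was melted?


Rearrange E = m * s for m:
  m = E / s
  m = 17269.3 / 5.9 = 2927.0 kg

2927.0 kg


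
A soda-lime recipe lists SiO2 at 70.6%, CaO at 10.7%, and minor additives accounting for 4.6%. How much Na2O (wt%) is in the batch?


Pieces sum to 100%:
  Na2O = 100 - (SiO2 + CaO + others)
  Na2O = 100 - (70.6 + 10.7 + 4.6) = 14.1%

14.1%


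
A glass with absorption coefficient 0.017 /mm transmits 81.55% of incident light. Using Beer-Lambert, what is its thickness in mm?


Rearrange T = exp(-alpha * thickness):
  thickness = -ln(T) / alpha
  T = 81.55/100 = 0.8155
  ln(T) = -0.20395
  -ln(T) = 0.20395
  thickness = 0.20395 / 0.017 = 12.0 mm

12.0 mm


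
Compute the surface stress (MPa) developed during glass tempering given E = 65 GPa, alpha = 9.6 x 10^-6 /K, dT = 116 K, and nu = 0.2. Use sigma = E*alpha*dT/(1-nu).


Tempering stress: sigma = E * alpha * dT / (1 - nu)
  E (MPa) = 65 * 1000 = 65000
  Numerator = 65000 * (9.6 x 10^-6) * 116 = 72.384
  Denominator = 1 - 0.2 = 0.8
  sigma = 72.384 / 0.8 = 90.5 MPa

90.5 MPa


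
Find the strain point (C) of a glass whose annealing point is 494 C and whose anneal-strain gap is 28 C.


Strain point = annealing point - difference:
  T_strain = 494 - 28 = 466 C

466 C


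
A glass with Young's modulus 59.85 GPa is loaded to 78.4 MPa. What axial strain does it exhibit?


Rearrange E = sigma / epsilon:
  epsilon = sigma / E
  E (MPa) = 59.85 * 1000 = 59850
  epsilon = 78.4 / 59850 = 0.00131

0.00131


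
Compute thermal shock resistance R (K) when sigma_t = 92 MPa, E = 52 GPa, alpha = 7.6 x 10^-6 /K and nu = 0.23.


Thermal shock resistance: R = sigma * (1 - nu) / (E * alpha)
  Numerator = 92 * (1 - 0.23) = 70.84
  Denominator = 52 * 1000 * (7.6 x 10^-6) = 0.3952
  R = 70.84 / 0.3952 = 179.3 K

179.3 K


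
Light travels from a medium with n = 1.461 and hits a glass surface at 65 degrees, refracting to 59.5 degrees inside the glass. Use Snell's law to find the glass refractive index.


Apply Snell's law: n1 * sin(theta1) = n2 * sin(theta2)
  n2 = n1 * sin(theta1) / sin(theta2)
  sin(65) = 0.906308
  sin(59.5) = 0.861629
  n2 = 1.461 * 0.906308 / 0.861629 = 1.5368

1.5368


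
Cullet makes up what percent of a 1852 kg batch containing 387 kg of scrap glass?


Cullet ratio = (cullet mass / total batch mass) * 100
  Ratio = 387 / 1852 * 100 = 20.9%

20.9%


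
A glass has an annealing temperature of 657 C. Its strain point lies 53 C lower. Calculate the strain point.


Strain point = annealing point - difference:
  T_strain = 657 - 53 = 604 C

604 C


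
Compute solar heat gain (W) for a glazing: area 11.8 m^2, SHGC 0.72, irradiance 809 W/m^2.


Solar heat gain: Q = Area * SHGC * Irradiance
  Q = 11.8 * 0.72 * 809 = 6873.3 W

6873.3 W


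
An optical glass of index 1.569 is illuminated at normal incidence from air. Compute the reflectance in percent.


Fresnel reflectance at normal incidence:
  R = ((n - 1)/(n + 1))^2
  (n - 1)/(n + 1) = (1.569 - 1)/(1.569 + 1) = 0.221487
  R = 0.221487^2 = 0.0490565
  R(%) = 0.0490565 * 100 = 4.906%

4.906%


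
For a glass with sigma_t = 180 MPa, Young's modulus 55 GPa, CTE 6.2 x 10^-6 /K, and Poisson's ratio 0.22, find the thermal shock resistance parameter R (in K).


Thermal shock resistance: R = sigma * (1 - nu) / (E * alpha)
  Numerator = 180 * (1 - 0.22) = 140.4
  Denominator = 55 * 1000 * (6.2 x 10^-6) = 0.341
  R = 140.4 / 0.341 = 411.7 K

411.7 K


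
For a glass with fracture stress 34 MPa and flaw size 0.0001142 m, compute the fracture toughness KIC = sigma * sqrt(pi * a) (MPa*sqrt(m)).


Fracture toughness: KIC = sigma * sqrt(pi * a)
  pi * a = pi * 0.0001142 = 0.00035877
  sqrt(pi * a) = 0.018941
  KIC = 34 * 0.018941 = 0.644 MPa*sqrt(m)

0.644 MPa*sqrt(m)


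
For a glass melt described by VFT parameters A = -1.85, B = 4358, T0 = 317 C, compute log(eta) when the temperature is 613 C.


VFT equation: log(eta) = A + B / (T - T0)
  T - T0 = 613 - 317 = 296
  B / (T - T0) = 4358 / 296 = 14.723
  log(eta) = -1.85 + 14.723 = 12.873

12.873


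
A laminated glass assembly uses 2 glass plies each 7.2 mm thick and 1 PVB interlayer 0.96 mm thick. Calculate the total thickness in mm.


Total thickness = glass contribution + PVB contribution
  Glass: 2 * 7.2 = 14.4 mm
  PVB: 1 * 0.96 = 0.96 mm
  Total = 14.4 + 0.96 = 15.36 mm

15.36 mm


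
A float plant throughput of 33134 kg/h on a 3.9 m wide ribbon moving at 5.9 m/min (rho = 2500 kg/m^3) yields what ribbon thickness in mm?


Ribbon cross-section from mass balance:
  Volume rate = throughput / density = 33134 / 2500 = 13.2536 m^3/h
  thickness = volume rate / (speed * 60 * width), i.e.
  thickness = throughput / (60 * speed * width * density) * 1000
  thickness = 33134 / (60 * 5.9 * 3.9 * 2500) * 1000 = 9.6 mm

9.6 mm


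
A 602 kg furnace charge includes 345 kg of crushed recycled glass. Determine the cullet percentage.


Cullet ratio = (cullet mass / total batch mass) * 100
  Ratio = 345 / 602 * 100 = 57.31%

57.31%


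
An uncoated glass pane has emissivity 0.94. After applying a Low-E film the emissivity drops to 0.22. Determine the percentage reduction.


Percentage reduction = (1 - coated/uncoated) * 100
  Ratio = 0.22 / 0.94 = 0.234
  Reduction = (1 - 0.234) * 100 = 76.6%

76.6%


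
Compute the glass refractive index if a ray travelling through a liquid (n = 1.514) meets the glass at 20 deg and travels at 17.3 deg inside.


Apply Snell's law: n1 * sin(theta1) = n2 * sin(theta2)
  n2 = n1 * sin(theta1) / sin(theta2)
  sin(20) = 0.34202
  sin(17.3) = 0.297375
  n2 = 1.514 * 0.34202 / 0.297375 = 1.7413

1.7413


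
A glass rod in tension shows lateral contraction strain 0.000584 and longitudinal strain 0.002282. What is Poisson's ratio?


Poisson's ratio: nu = lateral strain / axial strain
  nu = 0.000584 / 0.002282 = 0.2559

0.2559


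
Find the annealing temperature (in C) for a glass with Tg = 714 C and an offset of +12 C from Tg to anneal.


The annealing temperature is Tg plus the offset:
  T_anneal = 714 + 12 = 726 C

726 C


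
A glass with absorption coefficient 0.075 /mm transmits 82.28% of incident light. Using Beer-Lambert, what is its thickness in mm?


Rearrange T = exp(-alpha * thickness):
  thickness = -ln(T) / alpha
  T = 82.28/100 = 0.8228
  ln(T) = -0.19504
  -ln(T) = 0.19504
  thickness = 0.19504 / 0.075 = 2.6 mm

2.6 mm


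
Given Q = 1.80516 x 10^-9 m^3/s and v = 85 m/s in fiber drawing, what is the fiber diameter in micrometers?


Cross-sectional area from continuity:
  A = Q / v = 1.80516 x 10^-9 / 85 = 2.123718 x 10^-11 m^2
Diameter from circular cross-section:
  d = sqrt(4A / pi) * 10^6 (m -> um)
  d = sqrt(4 * 2.123718 x 10^-11 / pi) * 10^6 = 5.2 um

5.2 um


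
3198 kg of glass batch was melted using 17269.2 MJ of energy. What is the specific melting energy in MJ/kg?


Rearrange E = m * s for s:
  s = E / m
  s = 17269.2 / 3198 = 5.4 MJ/kg

5.4 MJ/kg


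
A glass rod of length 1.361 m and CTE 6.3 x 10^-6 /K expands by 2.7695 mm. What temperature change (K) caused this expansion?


Rearrange dL = alpha * L0 * dT for dT:
  dT = dL / (alpha * L0)
  dL (m) = 2.7695 / 1000 = 0.0027695
  dT = 0.0027695 / ((6.3 x 10^-6) * 1.361) = 323.0 K

323.0 K


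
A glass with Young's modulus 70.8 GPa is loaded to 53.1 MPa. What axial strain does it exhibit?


Rearrange E = sigma / epsilon:
  epsilon = sigma / E
  E (MPa) = 70.8 * 1000 = 70800
  epsilon = 53.1 / 70800 = 0.00075

0.00075


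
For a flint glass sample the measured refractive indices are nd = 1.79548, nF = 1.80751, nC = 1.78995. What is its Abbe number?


Abbe number formula: Vd = (nd - 1) / (nF - nC)
  nd - 1 = 1.79548 - 1 = 0.79548
  nF - nC = 1.80751 - 1.78995 = 0.01756
  Vd = 0.79548 / 0.01756 = 45.3

45.3


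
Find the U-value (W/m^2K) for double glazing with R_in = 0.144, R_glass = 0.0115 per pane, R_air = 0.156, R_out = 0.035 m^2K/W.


Total thermal resistance (series):
  R_total = R_in + R_glass + R_air + R_glass + R_out
  R_total = 0.144 + 0.0115 + 0.156 + 0.0115 + 0.035 = 0.358 m^2K/W
U-value = 1 / R_total = 1 / 0.358 = 2.793 W/m^2K

2.793 W/m^2K


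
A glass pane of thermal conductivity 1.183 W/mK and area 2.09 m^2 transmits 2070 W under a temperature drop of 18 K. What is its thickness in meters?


Fourier's law: t = k * A * dT / Q
  t = 1.183 * 2.09 * 18 / 2070
  t = 44.50446 / 2070 = 0.0215 m

0.0215 m


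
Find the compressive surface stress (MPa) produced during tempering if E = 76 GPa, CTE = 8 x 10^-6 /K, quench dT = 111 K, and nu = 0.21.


Tempering stress: sigma = E * alpha * dT / (1 - nu)
  E (MPa) = 76 * 1000 = 76000
  Numerator = 76000 * (8 x 10^-6) * 111 = 67.488
  Denominator = 1 - 0.21 = 0.79
  sigma = 67.488 / 0.79 = 85.4 MPa

85.4 MPa


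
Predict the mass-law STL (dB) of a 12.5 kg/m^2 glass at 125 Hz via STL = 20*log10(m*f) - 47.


Mass law: STL = 20 * log10(m * f) - 47
  m * f = 12.5 * 125 = 1562.5
  log10(1562.5) = 3.19382
  STL = 20 * 3.19382 - 47 = 63.8764 - 47 = 16.9 dB

16.9 dB


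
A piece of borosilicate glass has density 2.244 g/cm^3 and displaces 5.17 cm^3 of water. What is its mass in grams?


Rearrange rho = m / V:
  m = rho * V
  m = 2.244 * 5.17 = 11.601 g

11.601 g


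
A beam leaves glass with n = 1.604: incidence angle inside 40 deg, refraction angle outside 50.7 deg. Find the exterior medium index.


Apply Snell's law: n1 * sin(theta1) = n2 * sin(theta2)
  n2 = n1 * sin(theta1) / sin(theta2)
  sin(40) = 0.642788
  sin(50.7) = 0.77384
  n2 = 1.604 * 0.642788 / 0.77384 = 1.3324

1.3324


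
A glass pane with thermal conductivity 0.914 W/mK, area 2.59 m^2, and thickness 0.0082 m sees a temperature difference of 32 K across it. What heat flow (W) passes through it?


Fourier's law: Q = k * A * dT / t
  Q = 0.914 * 2.59 * 32 / 0.0082
  Q = 75.75232 / 0.0082 = 9238.1 W

9238.1 W


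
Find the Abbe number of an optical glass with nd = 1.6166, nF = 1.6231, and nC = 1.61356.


Abbe number formula: Vd = (nd - 1) / (nF - nC)
  nd - 1 = 1.6166 - 1 = 0.6166
  nF - nC = 1.6231 - 1.61356 = 0.00954
  Vd = 0.6166 / 0.00954 = 64.63

64.63


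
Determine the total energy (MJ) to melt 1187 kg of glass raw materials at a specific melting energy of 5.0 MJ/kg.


Total energy = mass * specific energy
  E = 1187 * 5.0 = 5935 MJ

5935 MJ


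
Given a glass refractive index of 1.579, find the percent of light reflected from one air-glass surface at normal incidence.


Fresnel reflectance at normal incidence:
  R = ((n - 1)/(n + 1))^2
  (n - 1)/(n + 1) = (1.579 - 1)/(1.579 + 1) = 0.224506
  R = 0.224506^2 = 0.0504029
  R(%) = 0.0504029 * 100 = 5.04%

5.04%


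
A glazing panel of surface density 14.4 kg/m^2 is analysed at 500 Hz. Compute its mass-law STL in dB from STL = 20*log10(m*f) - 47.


Mass law: STL = 20 * log10(m * f) - 47
  m * f = 14.4 * 500 = 7200
  log10(7200) = 3.85733
  STL = 20 * 3.85733 - 47 = 77.1466 - 47 = 30.1 dB

30.1 dB


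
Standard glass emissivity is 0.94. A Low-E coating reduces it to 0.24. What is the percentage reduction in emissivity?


Percentage reduction = (1 - coated/uncoated) * 100
  Ratio = 0.24 / 0.94 = 0.2553
  Reduction = (1 - 0.2553) * 100 = 74.5%

74.5%


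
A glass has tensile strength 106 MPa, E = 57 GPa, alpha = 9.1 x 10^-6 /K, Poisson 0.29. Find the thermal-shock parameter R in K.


Thermal shock resistance: R = sigma * (1 - nu) / (E * alpha)
  Numerator = 106 * (1 - 0.29) = 75.26
  Denominator = 57 * 1000 * (9.1 x 10^-6) = 0.5187
  R = 75.26 / 0.5187 = 145.1 K

145.1 K


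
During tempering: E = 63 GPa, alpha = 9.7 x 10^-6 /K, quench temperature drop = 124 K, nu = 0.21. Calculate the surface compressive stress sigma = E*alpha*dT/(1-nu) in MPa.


Tempering stress: sigma = E * alpha * dT / (1 - nu)
  E (MPa) = 63 * 1000 = 63000
  Numerator = 63000 * (9.7 x 10^-6) * 124 = 75.7764
  Denominator = 1 - 0.21 = 0.79
  sigma = 75.7764 / 0.79 = 95.9 MPa

95.9 MPa


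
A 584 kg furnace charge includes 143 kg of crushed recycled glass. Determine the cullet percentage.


Cullet ratio = (cullet mass / total batch mass) * 100
  Ratio = 143 / 584 * 100 = 24.49%

24.49%


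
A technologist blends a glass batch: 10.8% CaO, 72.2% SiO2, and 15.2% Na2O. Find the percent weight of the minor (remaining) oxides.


Sum the three major oxides:
  SiO2 + Na2O + CaO = 72.2 + 15.2 + 10.8 = 98.2%
Subtract from 100%:
  Others = 100 - 98.2 = 1.8%

1.8%


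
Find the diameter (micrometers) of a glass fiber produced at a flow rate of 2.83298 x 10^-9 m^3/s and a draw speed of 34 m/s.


Cross-sectional area from continuity:
  A = Q / v = 2.83298 x 10^-9 / 34 = 8.332294 x 10^-11 m^2
Diameter from circular cross-section:
  d = sqrt(4A / pi) * 10^6 (m -> um)
  d = sqrt(4 * 8.332294 x 10^-11 / pi) * 10^6 = 10.3 um

10.3 um


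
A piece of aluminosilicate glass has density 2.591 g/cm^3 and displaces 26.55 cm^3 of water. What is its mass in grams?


Rearrange rho = m / V:
  m = rho * V
  m = 2.591 * 26.55 = 68.791 g

68.791 g


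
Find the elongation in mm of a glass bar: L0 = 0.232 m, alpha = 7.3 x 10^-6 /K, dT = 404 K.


Thermal expansion formula: dL = alpha * L0 * dT
  dL = (7.3 x 10^-6) * 0.232 * 404 = 0.00068421 m
Convert to mm: 0.00068421 * 1000 = 0.6842 mm

0.6842 mm


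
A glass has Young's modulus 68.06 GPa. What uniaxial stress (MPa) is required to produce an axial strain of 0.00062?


Rearrange E = sigma / epsilon:
  sigma = E * epsilon
  E (MPa) = 68.06 * 1000 = 68060
  sigma = 68060 * 0.00062 = 42.2 MPa

42.2 MPa


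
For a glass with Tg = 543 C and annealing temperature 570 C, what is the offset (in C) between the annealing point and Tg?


Offset = T_anneal - Tg:
  offset = 570 - 543 = 27 C

27 C


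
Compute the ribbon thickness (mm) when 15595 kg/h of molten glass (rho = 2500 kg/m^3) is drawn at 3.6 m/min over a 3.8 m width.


Ribbon cross-section from mass balance:
  Volume rate = throughput / density = 15595 / 2500 = 6.238 m^3/h
  thickness = volume rate / (speed * 60 * width), i.e.
  thickness = throughput / (60 * speed * width * density) * 1000
  thickness = 15595 / (60 * 3.6 * 3.8 * 2500) * 1000 = 7.6 mm

7.6 mm


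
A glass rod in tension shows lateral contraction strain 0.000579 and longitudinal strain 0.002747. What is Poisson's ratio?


Poisson's ratio: nu = lateral strain / axial strain
  nu = 0.000579 / 0.002747 = 0.2108

0.2108


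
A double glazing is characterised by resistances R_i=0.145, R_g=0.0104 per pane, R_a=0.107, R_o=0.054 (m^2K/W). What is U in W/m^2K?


Total thermal resistance (series):
  R_total = R_in + R_glass + R_air + R_glass + R_out
  R_total = 0.145 + 0.0104 + 0.107 + 0.0104 + 0.054 = 0.3268 m^2K/W
U-value = 1 / R_total = 1 / 0.3268 = 3.06 W/m^2K

3.06 W/m^2K


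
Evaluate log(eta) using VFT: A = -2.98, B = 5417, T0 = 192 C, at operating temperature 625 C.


VFT equation: log(eta) = A + B / (T - T0)
  T - T0 = 625 - 192 = 433
  B / (T - T0) = 5417 / 433 = 12.51
  log(eta) = -2.98 + 12.51 = 9.53

9.53


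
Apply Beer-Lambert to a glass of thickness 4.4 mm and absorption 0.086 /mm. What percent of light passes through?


Beer-Lambert law: T = exp(-alpha * thickness)
  exponent = -0.086 * 4.4 = -0.3784
  T = exp(-0.3784) = 0.685
  Percentage = 0.685 * 100 = 68.5%

68.5%


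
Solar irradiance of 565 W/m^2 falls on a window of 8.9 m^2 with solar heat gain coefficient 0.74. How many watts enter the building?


Solar heat gain: Q = Area * SHGC * Irradiance
  Q = 8.9 * 0.74 * 565 = 3721.1 W

3721.1 W


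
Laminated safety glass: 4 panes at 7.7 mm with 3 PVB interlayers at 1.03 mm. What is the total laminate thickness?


Total thickness = glass contribution + PVB contribution
  Glass: 4 * 7.7 = 30.8 mm
  PVB: 3 * 1.03 = 3.09 mm
  Total = 30.8 + 3.09 = 33.89 mm

33.89 mm


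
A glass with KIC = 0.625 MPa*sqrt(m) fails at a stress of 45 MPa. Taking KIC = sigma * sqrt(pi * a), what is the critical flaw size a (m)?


Rearrange KIC = sigma * sqrt(pi * a):
  sqrt(pi * a) = KIC / sigma
  sqrt(pi * a) = 0.625 / 45 = 0.013889
  a = (KIC / sigma)^2 / pi
  a = 0.013889^2 / pi = 0.0000614 m

0.0000614 m


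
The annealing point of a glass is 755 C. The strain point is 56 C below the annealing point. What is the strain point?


Strain point = annealing point - difference:
  T_strain = 755 - 56 = 699 C

699 C


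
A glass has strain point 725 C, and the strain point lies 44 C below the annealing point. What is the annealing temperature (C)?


T_anneal = T_strain + gap:
  T_anneal = 725 + 44 = 769 C

769 C


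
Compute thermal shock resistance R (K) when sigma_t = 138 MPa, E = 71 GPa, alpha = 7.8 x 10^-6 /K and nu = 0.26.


Thermal shock resistance: R = sigma * (1 - nu) / (E * alpha)
  Numerator = 138 * (1 - 0.26) = 102.12
  Denominator = 71 * 1000 * (7.8 x 10^-6) = 0.5538
  R = 102.12 / 0.5538 = 184.4 K

184.4 K


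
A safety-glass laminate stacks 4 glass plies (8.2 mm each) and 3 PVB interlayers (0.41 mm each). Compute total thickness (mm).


Total thickness = glass contribution + PVB contribution
  Glass: 4 * 8.2 = 32.8 mm
  PVB: 3 * 0.41 = 1.23 mm
  Total = 32.8 + 1.23 = 34.03 mm

34.03 mm


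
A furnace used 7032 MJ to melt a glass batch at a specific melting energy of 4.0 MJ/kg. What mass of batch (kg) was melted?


Rearrange E = m * s for m:
  m = E / s
  m = 7032 / 4.0 = 1758.0 kg

1758.0 kg


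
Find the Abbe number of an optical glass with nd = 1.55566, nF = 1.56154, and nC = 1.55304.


Abbe number formula: Vd = (nd - 1) / (nF - nC)
  nd - 1 = 1.55566 - 1 = 0.55566
  nF - nC = 1.56154 - 1.55304 = 0.0085
  Vd = 0.55566 / 0.0085 = 65.37

65.37


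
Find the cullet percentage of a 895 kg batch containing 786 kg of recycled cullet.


Cullet ratio = (cullet mass / total batch mass) * 100
  Ratio = 786 / 895 * 100 = 87.82%

87.82%


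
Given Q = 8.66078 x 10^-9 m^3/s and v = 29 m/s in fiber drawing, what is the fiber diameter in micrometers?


Cross-sectional area from continuity:
  A = Q / v = 8.66078 x 10^-9 / 29 = 2.986476 x 10^-10 m^2
Diameter from circular cross-section:
  d = sqrt(4A / pi) * 10^6 (m -> um)
  d = sqrt(4 * 2.986476 x 10^-10 / pi) * 10^6 = 19.5 um

19.5 um


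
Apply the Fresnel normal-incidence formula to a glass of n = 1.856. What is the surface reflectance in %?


Fresnel reflectance at normal incidence:
  R = ((n - 1)/(n + 1))^2
  (n - 1)/(n + 1) = (1.856 - 1)/(1.856 + 1) = 0.29972
  R = 0.29972^2 = 0.0898321
  R(%) = 0.0898321 * 100 = 8.983%

8.983%
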